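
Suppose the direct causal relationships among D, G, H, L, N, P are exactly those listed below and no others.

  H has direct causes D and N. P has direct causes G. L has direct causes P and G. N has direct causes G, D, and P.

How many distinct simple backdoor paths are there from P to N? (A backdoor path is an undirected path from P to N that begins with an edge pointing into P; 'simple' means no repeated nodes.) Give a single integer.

1

A backdoor path from P to N is any simple undirected path whose first edge points into P (i.e. leaves P via a parent).
Parents of P: {G}.
Enumerating:
  P1: P <- G -> N
That exhausts the simple backdoor paths. Count: 1.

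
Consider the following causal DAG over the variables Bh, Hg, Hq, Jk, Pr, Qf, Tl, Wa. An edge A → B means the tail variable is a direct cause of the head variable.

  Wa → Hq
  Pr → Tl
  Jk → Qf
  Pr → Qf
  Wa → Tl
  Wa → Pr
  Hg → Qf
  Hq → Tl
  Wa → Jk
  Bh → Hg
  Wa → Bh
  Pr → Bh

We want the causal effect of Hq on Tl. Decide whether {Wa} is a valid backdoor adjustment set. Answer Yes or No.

Backdoor paths from Hq to Tl (paths whose first edge points into Hq):
  P1: Hq <- Wa -> Pr -> Tl
  P2: Hq <- Wa -> Bh <- Pr -> Tl
  P3: Hq <- Wa -> Bh -> Hg -> Qf <- Pr -> Tl
  P4: Hq <- Wa -> Jk -> Qf <- Pr -> Tl
  P5: Hq <- Wa -> Jk -> Qf <- Hg <- Bh <- Pr -> Tl
  P6: Hq <- Wa -> Tl
Condition 1 (no descendant of Hq in the set): holds — descendants of Hq are {Tl}; none are in {Wa}.
Condition 2 (every backdoor path blocked by {Wa}):
  P1: blocked at fork node Wa ∈ conditioning set.
  P2: blocked at fork node Wa ∈ conditioning set.
  P3: blocked at fork node Wa ∈ conditioning set.
  P4: blocked at fork node Wa ∈ conditioning set.
  P5: blocked at fork node Wa ∈ conditioning set.
  P6: blocked at fork node Wa ∈ conditioning set.
{Wa} satisfies the backdoor criterion.

Yes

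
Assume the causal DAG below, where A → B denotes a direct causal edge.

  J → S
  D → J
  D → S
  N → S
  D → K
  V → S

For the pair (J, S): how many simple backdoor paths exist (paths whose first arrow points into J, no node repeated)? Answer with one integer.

1

A backdoor path from J to S is any simple undirected path whose first edge points into J (i.e. leaves J via a parent).
Parents of J: {D}.
Enumerating:
  P1: J <- D -> S
That exhausts the simple backdoor paths. Count: 1.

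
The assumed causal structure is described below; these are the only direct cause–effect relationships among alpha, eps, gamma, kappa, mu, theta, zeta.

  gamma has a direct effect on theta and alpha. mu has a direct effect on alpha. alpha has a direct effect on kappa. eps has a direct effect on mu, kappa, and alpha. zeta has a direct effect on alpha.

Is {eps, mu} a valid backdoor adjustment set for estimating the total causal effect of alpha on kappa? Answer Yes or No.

Yes

Backdoor paths from alpha to kappa (paths whose first edge points into alpha):
  P1: alpha <- eps -> kappa
  P2: alpha <- mu <- eps -> kappa
Condition 1 (no descendant of alpha in the set): holds — descendants of alpha are {kappa}; none are in {eps, mu}.
Condition 2 (every backdoor path blocked by {eps, mu}):
  P1: blocked at fork node eps ∈ conditioning set.
  P2: blocked at chain node mu ∈ conditioning set.
{eps, mu} satisfies the backdoor criterion.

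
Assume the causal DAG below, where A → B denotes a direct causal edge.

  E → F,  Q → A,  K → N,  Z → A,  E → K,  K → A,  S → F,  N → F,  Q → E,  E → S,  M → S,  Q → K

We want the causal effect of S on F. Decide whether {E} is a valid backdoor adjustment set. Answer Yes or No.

Yes

Backdoor paths from S to F (paths whose first edge points into S):
  P1: S <- E <- Q -> K -> N -> F
  P2: S <- E <- Q -> A <- K -> N -> F
  P3: S <- E -> K -> N -> F
  P4: S <- E -> F
Condition 1 (no descendant of S in the set): holds — descendants of S are {F}; none are in {E}.
Condition 2 (every backdoor path blocked by {E}):
  P1: blocked at chain node E ∈ conditioning set.
  P2: blocked at chain node E ∈ conditioning set.
  P3: blocked at fork node E ∈ conditioning set.
  P4: blocked at fork node E ∈ conditioning set.
{E} satisfies the backdoor criterion.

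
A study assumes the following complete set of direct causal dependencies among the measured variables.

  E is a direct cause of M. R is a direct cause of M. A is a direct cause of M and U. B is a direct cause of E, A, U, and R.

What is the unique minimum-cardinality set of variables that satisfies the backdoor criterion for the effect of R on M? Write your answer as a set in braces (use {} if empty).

{B}

Variables eligible for adjustment (non-descendants of R, excluding R and M): {A, B, E, U}.
Backdoor paths from R to M:
  P1: R <- B -> E -> M
  P2: R <- B -> A -> M
  P3: R <- B -> U <- A -> M
The empty set is not sufficient: P1 (R <- B -> E -> M) has no collider blocking it and no conditioned non-collider, so it is open.
Try {B}:
  P1: blocked at fork node B ∈ conditioning set.
  P2: blocked at fork node B ∈ conditioning set.
  P3: blocked at fork node B ∈ conditioning set.
{B} contains no descendant of R and blocks every backdoor path.
No other singleton works — e.g. {E} leaves P2 open — so {B} is the unique smallest valid adjustment set.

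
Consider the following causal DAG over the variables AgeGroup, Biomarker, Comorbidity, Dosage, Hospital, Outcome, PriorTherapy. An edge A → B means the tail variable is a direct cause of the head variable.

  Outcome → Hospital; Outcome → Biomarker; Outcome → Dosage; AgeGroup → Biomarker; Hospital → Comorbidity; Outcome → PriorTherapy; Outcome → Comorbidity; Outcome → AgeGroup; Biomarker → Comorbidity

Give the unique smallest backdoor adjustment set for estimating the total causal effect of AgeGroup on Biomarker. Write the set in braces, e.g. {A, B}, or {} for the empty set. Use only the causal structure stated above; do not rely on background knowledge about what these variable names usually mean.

{Outcome}

Variables eligible for adjustment (non-descendants of AgeGroup, excluding AgeGroup and Biomarker): {Dosage, Hospital, Outcome, PriorTherapy}.
Backdoor paths from AgeGroup to Biomarker:
  P1: AgeGroup <- Outcome -> Hospital -> Comorbidity <- Biomarker
  P2: AgeGroup <- Outcome -> Biomarker
  P3: AgeGroup <- Outcome -> Comorbidity <- Biomarker
The empty set is not sufficient: P2 (AgeGroup <- Outcome -> Biomarker) has no collider blocking it and no conditioned non-collider, so it is open.
Try {Outcome}:
  P1: blocked at fork node Outcome ∈ conditioning set.
  P2: blocked at fork node Outcome ∈ conditioning set.
  P3: blocked at fork node Outcome ∈ conditioning set.
{Outcome} contains no descendant of AgeGroup and blocks every backdoor path.
No other singleton works — e.g. {Dosage} leaves P2 open — so {Outcome} is the unique smallest valid adjustment set.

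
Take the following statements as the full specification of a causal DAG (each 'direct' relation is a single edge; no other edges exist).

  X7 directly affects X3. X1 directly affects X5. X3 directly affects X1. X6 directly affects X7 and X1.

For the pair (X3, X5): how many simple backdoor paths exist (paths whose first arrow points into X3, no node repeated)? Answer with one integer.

1

A backdoor path from X3 to X5 is any simple undirected path whose first edge points into X3 (i.e. leaves X3 via a parent).
Parents of X3: {X7}.
Enumerating:
  P1: X3 <- X7 <- X6 -> X1 -> X5
That exhausts the simple backdoor paths. Count: 1.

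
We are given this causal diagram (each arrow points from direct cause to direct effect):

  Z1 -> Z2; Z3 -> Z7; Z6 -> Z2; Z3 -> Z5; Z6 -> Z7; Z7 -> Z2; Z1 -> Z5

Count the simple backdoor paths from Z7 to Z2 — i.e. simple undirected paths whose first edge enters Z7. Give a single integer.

A backdoor path from Z7 to Z2 is any simple undirected path whose first edge points into Z7 (i.e. leaves Z7 via a parent).
Parents of Z7: {Z3, Z6}.
Enumerating:
  P1: Z7 <- Z6 -> Z2
  P2: Z7 <- Z3 -> Z5 <- Z1 -> Z2
That exhausts the simple backdoor paths. Count: 2.

2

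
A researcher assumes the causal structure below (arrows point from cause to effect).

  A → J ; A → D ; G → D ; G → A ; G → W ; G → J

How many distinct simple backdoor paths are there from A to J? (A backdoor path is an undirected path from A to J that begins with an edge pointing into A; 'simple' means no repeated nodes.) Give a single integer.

A backdoor path from A to J is any simple undirected path whose first edge points into A (i.e. leaves A via a parent).
Parents of A: {G}.
Enumerating:
  P1: A <- G -> J
That exhausts the simple backdoor paths. Count: 1.

1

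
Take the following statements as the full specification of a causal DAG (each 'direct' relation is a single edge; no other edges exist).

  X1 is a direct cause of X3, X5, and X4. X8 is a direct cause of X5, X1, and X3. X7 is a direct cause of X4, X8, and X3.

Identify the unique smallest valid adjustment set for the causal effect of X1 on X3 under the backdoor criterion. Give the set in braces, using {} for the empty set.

Variables eligible for adjustment (non-descendants of X1, excluding X1 and X3): {X7, X8}.
Backdoor paths from X1 to X3:
  P1: X1 <- X8 <- X7 -> X3
  P2: X1 <- X8 -> X3
The empty set is not sufficient: P1 (X1 <- X8 <- X7 -> X3) has no collider blocking it and no conditioned non-collider, so it is open.
Try {X8}:
  P1: blocked at chain node X8 ∈ conditioning set.
  P2: blocked at fork node X8 ∈ conditioning set.
{X8} contains no descendant of X1 and blocks every backdoor path.
No other singleton works — e.g. {X7} leaves P2 open — so {X8} is the unique smallest valid adjustment set.

{X8}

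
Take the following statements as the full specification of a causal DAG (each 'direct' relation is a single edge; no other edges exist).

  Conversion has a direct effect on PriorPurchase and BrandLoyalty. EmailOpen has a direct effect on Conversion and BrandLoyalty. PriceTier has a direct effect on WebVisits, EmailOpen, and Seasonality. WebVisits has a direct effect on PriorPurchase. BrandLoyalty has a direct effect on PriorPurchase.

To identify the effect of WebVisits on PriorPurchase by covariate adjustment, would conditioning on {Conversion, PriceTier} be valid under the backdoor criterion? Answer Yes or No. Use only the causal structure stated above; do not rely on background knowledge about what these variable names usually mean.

Yes

Backdoor paths from WebVisits to PriorPurchase (paths whose first edge points into WebVisits):
  P1: WebVisits <- PriceTier -> EmailOpen -> Conversion -> BrandLoyalty -> PriorPurchase
  P2: WebVisits <- PriceTier -> EmailOpen -> Conversion -> PriorPurchase
  P3: WebVisits <- PriceTier -> EmailOpen -> BrandLoyalty <- Conversion -> PriorPurchase
  P4: WebVisits <- PriceTier -> EmailOpen -> BrandLoyalty -> PriorPurchase
Condition 1 (no descendant of WebVisits in the set): holds — descendants of WebVisits are {PriorPurchase}; none are in {Conversion, PriceTier}.
Condition 2 (every backdoor path blocked by {Conversion, PriceTier}):
  P1: blocked at fork node PriceTier ∈ conditioning set.
  P2: blocked at fork node PriceTier ∈ conditioning set.
  P3: blocked at fork node PriceTier ∈ conditioning set.
  P4: blocked at fork node PriceTier ∈ conditioning set.
{Conversion, PriceTier} satisfies the backdoor criterion.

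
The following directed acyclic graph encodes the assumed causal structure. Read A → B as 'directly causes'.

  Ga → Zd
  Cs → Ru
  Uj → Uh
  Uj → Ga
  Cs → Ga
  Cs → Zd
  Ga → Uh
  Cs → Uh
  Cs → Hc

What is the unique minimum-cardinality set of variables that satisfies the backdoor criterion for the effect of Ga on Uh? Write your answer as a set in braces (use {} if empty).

{Cs, Uj}

Variables eligible for adjustment (non-descendants of Ga, excluding Ga and Uh): {Cs, Hc, Ru, Uj}.
Backdoor paths from Ga to Uh:
  P1: Ga <- Cs -> Uh
  P2: Ga <- Uj -> Uh
The empty set is not sufficient: P1 (Ga <- Cs -> Uh) has no collider blocking it and no conditioned non-collider, so it is open.
Try {Cs, Uj}:
  P1: blocked at fork node Cs ∈ conditioning set.
  P2: blocked at fork node Uj ∈ conditioning set.
{Cs, Uj} contains no descendant of Ga and blocks every backdoor path.
Every element of {Cs, Uj} is needed (dropping Cs leaves P1 open; dropping Uj leaves P2 open), so no proper subset is valid.
Among all size-2 subsets of the eligible variables, only {Cs, Uj} blocks every backdoor path, so it is the unique smallest valid adjustment set.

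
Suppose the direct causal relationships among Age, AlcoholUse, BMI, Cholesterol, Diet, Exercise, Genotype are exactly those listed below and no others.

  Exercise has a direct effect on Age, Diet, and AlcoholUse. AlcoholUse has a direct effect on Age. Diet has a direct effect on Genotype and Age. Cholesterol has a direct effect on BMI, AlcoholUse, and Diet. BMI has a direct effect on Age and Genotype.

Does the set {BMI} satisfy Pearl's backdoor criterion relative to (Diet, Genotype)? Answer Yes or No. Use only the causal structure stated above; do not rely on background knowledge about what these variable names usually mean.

Backdoor paths from Diet to Genotype (paths whose first edge points into Diet):
  P1: Diet <- Cholesterol -> BMI -> Genotype
  P2: Diet <- Cholesterol -> AlcoholUse <- Exercise -> Age <- BMI -> Genotype
  P3: Diet <- Cholesterol -> AlcoholUse -> Age <- BMI -> Genotype
  P4: Diet <- Exercise -> AlcoholUse <- Cholesterol -> BMI -> Genotype
  P5: Diet <- Exercise -> AlcoholUse -> Age <- BMI -> Genotype
  P6: Diet <- Exercise -> Age <- BMI -> Genotype
  P7: Diet <- Exercise -> Age <- AlcoholUse <- Cholesterol -> BMI -> Genotype
Condition 1 (no descendant of Diet in the set): holds — descendants of Diet are {Age, Genotype}; none are in {BMI}.
Condition 2 (every backdoor path blocked by {BMI}):
  P1: blocked at chain node BMI ∈ conditioning set.
  P2: blocked at collider AlcoholUse (neither it nor any descendant is in the conditioning set).
  P3: blocked at collider Age (neither it nor any descendant is in the conditioning set).
  P4: blocked at collider AlcoholUse (neither it nor any descendant is in the conditioning set).
  P5: blocked at collider Age (neither it nor any descendant is in the conditioning set).
  P6: blocked at collider Age (neither it nor any descendant is in the conditioning set).
  P7: blocked at collider Age (neither it nor any descendant is in the conditioning set).
{BMI} satisfies the backdoor criterion.

Yes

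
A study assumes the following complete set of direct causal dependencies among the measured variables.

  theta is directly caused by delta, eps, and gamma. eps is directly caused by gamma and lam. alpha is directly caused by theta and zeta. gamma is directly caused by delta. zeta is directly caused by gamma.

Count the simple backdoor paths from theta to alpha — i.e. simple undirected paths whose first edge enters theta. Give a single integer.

A backdoor path from theta to alpha is any simple undirected path whose first edge points into theta (i.e. leaves theta via a parent).
Parents of theta: {delta, eps, gamma}.
Enumerating:
  P1: theta <- delta -> gamma -> zeta -> alpha
  P2: theta <- gamma -> zeta -> alpha
  P3: theta <- eps <- gamma -> zeta -> alpha
That exhausts the simple backdoor paths. Count: 3.

3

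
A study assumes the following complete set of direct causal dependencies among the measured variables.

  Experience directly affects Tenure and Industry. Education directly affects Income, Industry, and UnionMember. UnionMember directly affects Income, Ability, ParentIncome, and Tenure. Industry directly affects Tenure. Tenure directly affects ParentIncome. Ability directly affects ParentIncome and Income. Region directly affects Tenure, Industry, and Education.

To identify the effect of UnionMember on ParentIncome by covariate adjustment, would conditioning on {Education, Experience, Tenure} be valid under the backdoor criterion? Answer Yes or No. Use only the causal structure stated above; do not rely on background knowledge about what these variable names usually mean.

No

Backdoor paths from UnionMember to ParentIncome (paths whose first edge points into UnionMember):
  P1: UnionMember <- Education <- Region -> Industry <- Experience -> Tenure -> ParentIncome
  P2: UnionMember <- Education <- Region -> Industry -> Tenure -> ParentIncome
  P3: UnionMember <- Education <- Region -> Tenure -> ParentIncome
  P4: UnionMember <- Education -> Industry <- Experience -> Tenure -> ParentIncome
  P5: UnionMember <- Education -> Industry <- Region -> Tenure -> ParentIncome
  P6: UnionMember <- Education -> Industry -> Tenure -> ParentIncome
  P7: UnionMember <- Education -> Income <- Ability -> ParentIncome
Condition 1 (no descendant of UnionMember in the set): FAILS — Tenure is a descendant of UnionMember.
Condition 2 (every backdoor path blocked by {Education, Experience, Tenure}):
  P1: blocked at chain node Education ∈ conditioning set.
  P2: blocked at chain node Education ∈ conditioning set.
  P3: blocked at chain node Education ∈ conditioning set.
  P4: blocked at fork node Education ∈ conditioning set.
  P5: blocked at fork node Education ∈ conditioning set.
  P6: blocked at fork node Education ∈ conditioning set.
  P7: blocked at fork node Education ∈ conditioning set.
{Education, Experience, Tenure} does not satisfy the backdoor criterion.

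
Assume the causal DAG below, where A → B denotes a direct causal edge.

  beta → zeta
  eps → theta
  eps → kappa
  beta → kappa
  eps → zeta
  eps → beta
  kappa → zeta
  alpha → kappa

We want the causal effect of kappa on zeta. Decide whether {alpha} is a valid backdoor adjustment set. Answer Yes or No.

Backdoor paths from kappa to zeta (paths whose first edge points into kappa):
  P1: kappa <- eps -> beta -> zeta
  P2: kappa <- eps -> zeta
  P3: kappa <- beta <- eps -> zeta
  P4: kappa <- beta -> zeta
Condition 1 (no descendant of kappa in the set): holds — descendants of kappa are {zeta}; none are in {alpha}.
Condition 2 (every backdoor path blocked by {alpha}):
  P1: open — no interior node is in the conditioning set.
  P2: open — no interior node is in the conditioning set.
  P3: open — no interior node is in the conditioning set.
  P4: open — no interior node is in the conditioning set.
{alpha} does not satisfy the backdoor criterion.

No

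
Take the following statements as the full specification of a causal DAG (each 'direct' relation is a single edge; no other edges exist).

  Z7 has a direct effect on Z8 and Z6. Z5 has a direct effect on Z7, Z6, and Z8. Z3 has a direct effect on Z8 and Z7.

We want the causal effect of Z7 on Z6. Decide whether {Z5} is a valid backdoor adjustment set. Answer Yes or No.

Yes

Backdoor paths from Z7 to Z6 (paths whose first edge points into Z7):
  P1: Z7 <- Z5 -> Z6
  P2: Z7 <- Z3 -> Z8 <- Z5 -> Z6
Condition 1 (no descendant of Z7 in the set): holds — descendants of Z7 are {Z6, Z8}; none are in {Z5}.
Condition 2 (every backdoor path blocked by {Z5}):
  P1: blocked at fork node Z5 ∈ conditioning set.
  P2: blocked at collider Z8 (neither it nor any descendant is in the conditioning set).
{Z5} satisfies the backdoor criterion.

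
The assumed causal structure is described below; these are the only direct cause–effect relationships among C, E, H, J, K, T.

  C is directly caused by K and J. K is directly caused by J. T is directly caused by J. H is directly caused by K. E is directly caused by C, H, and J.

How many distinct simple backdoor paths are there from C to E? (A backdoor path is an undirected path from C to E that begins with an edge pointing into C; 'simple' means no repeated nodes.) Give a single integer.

4

A backdoor path from C to E is any simple undirected path whose first edge points into C (i.e. leaves C via a parent).
Parents of C: {J, K}.
Enumerating:
  P1: C <- J -> K -> H -> E
  P2: C <- J -> E
  P3: C <- K <- J -> E
  P4: C <- K -> H -> E
That exhausts the simple backdoor paths. Count: 4.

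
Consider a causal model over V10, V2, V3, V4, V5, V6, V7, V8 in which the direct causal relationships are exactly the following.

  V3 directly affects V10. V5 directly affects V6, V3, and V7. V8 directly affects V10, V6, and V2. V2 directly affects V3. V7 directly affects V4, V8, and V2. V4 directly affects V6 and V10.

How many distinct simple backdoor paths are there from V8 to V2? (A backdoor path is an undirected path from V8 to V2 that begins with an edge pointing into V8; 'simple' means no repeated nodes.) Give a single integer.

A backdoor path from V8 to V2 is any simple undirected path whose first edge points into V8 (i.e. leaves V8 via a parent).
Parents of V8: {V7}.
Enumerating:
  P1: V8 <- V7 <- V5 -> V6 <- V4 -> V10 <- V3 <- V2
  P2: V8 <- V7 <- V5 -> V3 <- V2
  P3: V8 <- V7 -> V4 -> V6 <- V5 -> V3 <- V2
  P4: V8 <- V7 -> V4 -> V10 <- V3 <- V2
  P5: V8 <- V7 -> V2
That exhausts the simple backdoor paths. Count: 5.

5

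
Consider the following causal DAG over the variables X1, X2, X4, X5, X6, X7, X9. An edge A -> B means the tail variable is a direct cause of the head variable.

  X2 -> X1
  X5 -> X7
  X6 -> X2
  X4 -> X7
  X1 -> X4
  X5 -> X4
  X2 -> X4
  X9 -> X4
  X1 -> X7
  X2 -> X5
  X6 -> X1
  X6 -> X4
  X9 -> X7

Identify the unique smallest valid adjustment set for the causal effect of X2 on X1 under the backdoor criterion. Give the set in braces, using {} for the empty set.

{X6}

Variables eligible for adjustment (non-descendants of X2, excluding X2 and X1): {X6, X9}.
Backdoor paths from X2 to X1:
  P1: X2 <- X6 -> X1
  P2: X2 <- X6 -> X4 <- X5 -> X7 <- X1
  P3: X2 <- X6 -> X4 <- X9 -> X7 <- X1
  P4: X2 <- X6 -> X4 <- X1
  P5: X2 <- X6 -> X4 -> X7 <- X1
The empty set is not sufficient: P1 (X2 <- X6 -> X1) has no collider blocking it and no conditioned non-collider, so it is open.
Try {X6}:
  P1: blocked at fork node X6 ∈ conditioning set.
  P2: blocked at fork node X6 ∈ conditioning set.
  P3: blocked at fork node X6 ∈ conditioning set.
  P4: blocked at fork node X6 ∈ conditioning set.
  P5: blocked at fork node X6 ∈ conditioning set.
{X6} contains no descendant of X2 and blocks every backdoor path.
No other singleton works — e.g. {X9} leaves P1 open — so {X6} is the unique smallest valid adjustment set.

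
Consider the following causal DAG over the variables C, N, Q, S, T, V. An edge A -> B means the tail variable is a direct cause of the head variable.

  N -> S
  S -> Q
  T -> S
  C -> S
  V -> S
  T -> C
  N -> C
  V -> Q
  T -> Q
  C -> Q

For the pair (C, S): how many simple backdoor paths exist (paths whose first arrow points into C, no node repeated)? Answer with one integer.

A backdoor path from C to S is any simple undirected path whose first edge points into C (i.e. leaves C via a parent).
Parents of C: {N, T}.
Enumerating:
  P1: C <- N -> S
  P2: C <- T -> S
  P3: C <- T -> Q <- V -> S
  P4: C <- T -> Q <- S
That exhausts the simple backdoor paths. Count: 4.

4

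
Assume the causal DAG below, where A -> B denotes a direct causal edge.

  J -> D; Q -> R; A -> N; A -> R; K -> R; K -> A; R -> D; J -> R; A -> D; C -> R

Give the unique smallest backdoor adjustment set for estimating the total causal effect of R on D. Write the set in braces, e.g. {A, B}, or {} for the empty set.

Variables eligible for adjustment (non-descendants of R, excluding R and D): {A, C, J, K, N, Q}.
Backdoor paths from R to D:
  P1: R <- K -> A -> D
  P2: R <- J -> D
  P3: R <- A -> D
The empty set is not sufficient: P1 (R <- K -> A -> D) has no collider blocking it and no conditioned non-collider, so it is open.
Try {A, J}:
  P1: blocked at chain node A ∈ conditioning set.
  P2: blocked at fork node J ∈ conditioning set.
  P3: blocked at fork node A ∈ conditioning set.
{A, J} contains no descendant of R and blocks every backdoor path.
Every element of {A, J} is needed (dropping A leaves P1 open; dropping J leaves P2 open), so no proper subset is valid.
Among all size-2 subsets of the eligible variables, only {A, J} blocks every backdoor path, so it is the unique smallest valid adjustment set.

{A, J}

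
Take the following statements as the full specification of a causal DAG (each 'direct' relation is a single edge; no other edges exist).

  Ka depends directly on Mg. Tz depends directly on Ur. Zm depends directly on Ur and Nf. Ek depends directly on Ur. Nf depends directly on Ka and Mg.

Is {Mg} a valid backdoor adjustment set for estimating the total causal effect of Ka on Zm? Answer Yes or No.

Backdoor paths from Ka to Zm (paths whose first edge points into Ka):
  P1: Ka <- Mg -> Nf -> Zm
Condition 1 (no descendant of Ka in the set): holds — descendants of Ka are {Nf, Zm}; none are in {Mg}.
Condition 2 (every backdoor path blocked by {Mg}):
  P1: blocked at fork node Mg ∈ conditioning set.
{Mg} satisfies the backdoor criterion.

Yes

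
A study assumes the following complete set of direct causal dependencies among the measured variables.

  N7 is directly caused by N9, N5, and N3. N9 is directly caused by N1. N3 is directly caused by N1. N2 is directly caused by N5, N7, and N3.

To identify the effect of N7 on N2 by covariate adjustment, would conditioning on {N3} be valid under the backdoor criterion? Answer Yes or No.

Backdoor paths from N7 to N2 (paths whose first edge points into N7):
  P1: N7 <- N5 -> N2
  P2: N7 <- N9 <- N1 -> N3 -> N2
  P3: N7 <- N3 -> N2
Condition 1 (no descendant of N7 in the set): holds — descendants of N7 are {N2}; none are in {N3}.
Condition 2 (every backdoor path blocked by {N3}):
  P1: open — no interior node is in the conditioning set.
  P2: blocked at chain node N3 ∈ conditioning set.
  P3: blocked at fork node N3 ∈ conditioning set.
{N3} does not satisfy the backdoor criterion.

No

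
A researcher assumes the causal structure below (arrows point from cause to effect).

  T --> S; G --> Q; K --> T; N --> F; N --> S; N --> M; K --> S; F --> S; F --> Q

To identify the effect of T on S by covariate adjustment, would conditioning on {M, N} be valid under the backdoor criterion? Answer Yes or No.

Backdoor paths from T to S (paths whose first edge points into T):
  P1: T <- K -> S
Condition 1 (no descendant of T in the set): holds — descendants of T are {S}; none are in {M, N}.
Condition 2 (every backdoor path blocked by {M, N}):
  P1: open — no interior node is in the conditioning set.
{M, N} does not satisfy the backdoor criterion.

No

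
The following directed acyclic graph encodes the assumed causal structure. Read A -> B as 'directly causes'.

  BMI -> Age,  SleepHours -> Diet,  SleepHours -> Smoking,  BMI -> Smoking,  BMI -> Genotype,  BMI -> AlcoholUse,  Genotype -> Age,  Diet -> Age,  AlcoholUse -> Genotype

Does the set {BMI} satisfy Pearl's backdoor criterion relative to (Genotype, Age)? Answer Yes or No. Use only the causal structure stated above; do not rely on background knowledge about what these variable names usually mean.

Yes

Backdoor paths from Genotype to Age (paths whose first edge points into Genotype):
  P1: Genotype <- BMI -> Age
  P2: Genotype <- BMI -> Smoking <- SleepHours -> Diet -> Age
  P3: Genotype <- AlcoholUse <- BMI -> Age
  P4: Genotype <- AlcoholUse <- BMI -> Smoking <- SleepHours -> Diet -> Age
Condition 1 (no descendant of Genotype in the set): holds — descendants of Genotype are {Age}; none are in {BMI}.
Condition 2 (every backdoor path blocked by {BMI}):
  P1: blocked at fork node BMI ∈ conditioning set.
  P2: blocked at fork node BMI ∈ conditioning set.
  P3: blocked at fork node BMI ∈ conditioning set.
  P4: blocked at fork node BMI ∈ conditioning set.
{BMI} satisfies the backdoor criterion.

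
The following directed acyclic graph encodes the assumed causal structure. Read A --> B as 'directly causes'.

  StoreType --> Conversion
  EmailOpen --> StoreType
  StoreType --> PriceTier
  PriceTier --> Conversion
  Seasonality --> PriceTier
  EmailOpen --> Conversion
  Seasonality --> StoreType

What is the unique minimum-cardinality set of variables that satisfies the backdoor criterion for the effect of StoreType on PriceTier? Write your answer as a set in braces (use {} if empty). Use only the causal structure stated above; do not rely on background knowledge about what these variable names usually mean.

Variables eligible for adjustment (non-descendants of StoreType, excluding StoreType and PriceTier): {EmailOpen, Seasonality}.
Backdoor paths from StoreType to PriceTier:
  P1: StoreType <- EmailOpen -> Conversion <- PriceTier
  P2: StoreType <- Seasonality -> PriceTier
The empty set is not sufficient: P2 (StoreType <- Seasonality -> PriceTier) has no collider blocking it and no conditioned non-collider, so it is open.
Try {Seasonality}:
  P1: blocked at collider Conversion (neither it nor any descendant is in the conditioning set).
  P2: blocked at fork node Seasonality ∈ conditioning set.
{Seasonality} contains no descendant of StoreType and blocks every backdoor path.
No other singleton works — e.g. {EmailOpen} leaves P2 open — so {Seasonality} is the unique smallest valid adjustment set.

{Seasonality}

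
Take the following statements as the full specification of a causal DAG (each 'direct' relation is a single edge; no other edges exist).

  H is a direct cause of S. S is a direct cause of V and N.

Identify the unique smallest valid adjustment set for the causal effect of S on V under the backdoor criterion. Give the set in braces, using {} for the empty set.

Variables eligible for adjustment (non-descendants of S, excluding S and V): {H}.
Backdoor paths from S to V:
  (none)
With no backdoor paths the empty set already satisfies the criterion, and it is trivially minimal.

{}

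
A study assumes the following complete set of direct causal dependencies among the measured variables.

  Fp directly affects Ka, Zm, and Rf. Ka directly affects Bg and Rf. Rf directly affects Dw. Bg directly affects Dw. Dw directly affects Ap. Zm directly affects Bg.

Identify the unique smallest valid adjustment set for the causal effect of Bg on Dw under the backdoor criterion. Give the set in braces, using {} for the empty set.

{Rf}

Variables eligible for adjustment (non-descendants of Bg, excluding Bg and Dw): {Fp, Ka, Rf, Zm}.
Backdoor paths from Bg to Dw:
  P1: Bg <- Ka <- Fp -> Rf -> Dw
  P2: Bg <- Ka -> Rf -> Dw
  P3: Bg <- Zm <- Fp -> Ka -> Rf -> Dw
  P4: Bg <- Zm <- Fp -> Rf -> Dw
The empty set is not sufficient: P1 (Bg <- Ka <- Fp -> Rf -> Dw) has no collider blocking it and no conditioned non-collider, so it is open.
Try {Rf}:
  P1: blocked at chain node Rf ∈ conditioning set.
  P2: blocked at chain node Rf ∈ conditioning set.
  P3: blocked at chain node Rf ∈ conditioning set.
  P4: blocked at chain node Rf ∈ conditioning set.
{Rf} contains no descendant of Bg and blocks every backdoor path.
No other singleton works — e.g. {Fp} leaves P2 open — so {Rf} is the unique smallest valid adjustment set.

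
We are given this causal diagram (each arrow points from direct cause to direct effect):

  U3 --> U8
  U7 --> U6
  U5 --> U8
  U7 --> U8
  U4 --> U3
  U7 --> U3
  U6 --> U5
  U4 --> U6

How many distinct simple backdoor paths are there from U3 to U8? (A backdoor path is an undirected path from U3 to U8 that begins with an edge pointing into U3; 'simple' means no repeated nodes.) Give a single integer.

A backdoor path from U3 to U8 is any simple undirected path whose first edge points into U3 (i.e. leaves U3 via a parent).
Parents of U3: {U4, U7}.
Enumerating:
  P1: U3 <- U4 -> U6 <- U7 -> U8
  P2: U3 <- U4 -> U6 -> U5 -> U8
  P3: U3 <- U7 -> U6 -> U5 -> U8
  P4: U3 <- U7 -> U8
That exhausts the simple backdoor paths. Count: 4.

4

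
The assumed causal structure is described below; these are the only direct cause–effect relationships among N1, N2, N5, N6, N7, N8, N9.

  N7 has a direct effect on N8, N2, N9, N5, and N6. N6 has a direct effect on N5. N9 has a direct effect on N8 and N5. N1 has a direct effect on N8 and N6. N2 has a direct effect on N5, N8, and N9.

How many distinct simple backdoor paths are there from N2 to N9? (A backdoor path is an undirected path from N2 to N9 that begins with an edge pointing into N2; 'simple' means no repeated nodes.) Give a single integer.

A backdoor path from N2 to N9 is any simple undirected path whose first edge points into N2 (i.e. leaves N2 via a parent).
Parents of N2: {N7}.
Enumerating:
  P1: N2 <- N7 -> N6 <- N1 -> N8 <- N9
  P2: N2 <- N7 -> N6 -> N5 <- N9
  P3: N2 <- N7 -> N9
  P4: N2 <- N7 -> N5 <- N6 <- N1 -> N8 <- N9
  P5: N2 <- N7 -> N5 <- N9
  P6: N2 <- N7 -> N8 <- N1 -> N6 -> N5 <- N9
  P7: N2 <- N7 -> N8 <- N9
That exhausts the simple backdoor paths. Count: 7.

7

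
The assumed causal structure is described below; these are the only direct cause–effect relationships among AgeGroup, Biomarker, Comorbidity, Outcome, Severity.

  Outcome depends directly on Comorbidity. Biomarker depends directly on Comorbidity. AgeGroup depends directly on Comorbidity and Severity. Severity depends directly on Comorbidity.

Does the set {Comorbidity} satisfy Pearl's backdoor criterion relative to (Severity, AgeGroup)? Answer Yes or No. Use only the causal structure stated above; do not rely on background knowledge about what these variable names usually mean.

Backdoor paths from Severity to AgeGroup (paths whose first edge points into Severity):
  P1: Severity <- Comorbidity -> AgeGroup
Condition 1 (no descendant of Severity in the set): holds — descendants of Severity are {AgeGroup}; none are in {Comorbidity}.
Condition 2 (every backdoor path blocked by {Comorbidity}):
  P1: blocked at fork node Comorbidity ∈ conditioning set.
{Comorbidity} satisfies the backdoor criterion.

Yes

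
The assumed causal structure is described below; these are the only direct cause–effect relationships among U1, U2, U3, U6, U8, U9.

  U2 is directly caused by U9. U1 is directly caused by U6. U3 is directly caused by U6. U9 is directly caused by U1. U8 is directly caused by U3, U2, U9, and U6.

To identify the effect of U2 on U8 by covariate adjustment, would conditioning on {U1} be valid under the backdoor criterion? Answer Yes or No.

Backdoor paths from U2 to U8 (paths whose first edge points into U2):
  P1: U2 <- U9 <- U1 <- U6 -> U3 -> U8
  P2: U2 <- U9 <- U1 <- U6 -> U8
  P3: U2 <- U9 -> U8
Condition 1 (no descendant of U2 in the set): holds — descendants of U2 are {U8}; none are in {U1}.
Condition 2 (every backdoor path blocked by {U1}):
  P1: blocked at chain node U1 ∈ conditioning set.
  P2: blocked at chain node U1 ∈ conditioning set.
  P3: open — no interior node is in the conditioning set.
{U1} does not satisfy the backdoor criterion.

No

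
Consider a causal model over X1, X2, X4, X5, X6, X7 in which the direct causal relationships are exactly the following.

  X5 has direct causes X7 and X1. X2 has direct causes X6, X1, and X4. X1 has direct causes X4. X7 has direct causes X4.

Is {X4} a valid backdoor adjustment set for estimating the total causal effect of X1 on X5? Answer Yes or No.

Yes

Backdoor paths from X1 to X5 (paths whose first edge points into X1):
  P1: X1 <- X4 -> X7 -> X5
Condition 1 (no descendant of X1 in the set): holds — descendants of X1 are {X2, X5}; none are in {X4}.
Condition 2 (every backdoor path blocked by {X4}):
  P1: blocked at fork node X4 ∈ conditioning set.
{X4} satisfies the backdoor criterion.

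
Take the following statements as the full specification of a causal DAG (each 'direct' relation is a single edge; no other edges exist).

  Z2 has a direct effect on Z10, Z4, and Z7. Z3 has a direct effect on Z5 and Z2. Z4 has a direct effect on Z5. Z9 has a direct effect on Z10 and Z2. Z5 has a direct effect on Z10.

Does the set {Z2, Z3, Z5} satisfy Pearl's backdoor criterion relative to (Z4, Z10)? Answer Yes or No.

Backdoor paths from Z4 to Z10 (paths whose first edge points into Z4):
  P1: Z4 <- Z2 <- Z3 -> Z5 -> Z10
  P2: Z4 <- Z2 <- Z9 -> Z10
  P3: Z4 <- Z2 -> Z10
Condition 1 (no descendant of Z4 in the set): FAILS — Z5 is a descendant of Z4.
Condition 2 (every backdoor path blocked by {Z2, Z3, Z5}):
  P1: blocked at chain node Z2 ∈ conditioning set.
  P2: blocked at chain node Z2 ∈ conditioning set.
  P3: blocked at fork node Z2 ∈ conditioning set.
{Z2, Z3, Z5} does not satisfy the backdoor criterion.

No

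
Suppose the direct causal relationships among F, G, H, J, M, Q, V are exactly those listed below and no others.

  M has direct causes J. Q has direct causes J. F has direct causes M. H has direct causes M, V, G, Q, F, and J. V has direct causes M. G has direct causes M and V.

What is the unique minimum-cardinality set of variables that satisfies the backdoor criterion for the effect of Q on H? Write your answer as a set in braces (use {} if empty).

{J}

Variables eligible for adjustment (non-descendants of Q, excluding Q and H): {F, G, J, M, V}.
Backdoor paths from Q to H:
  P1: Q <- J -> M -> V -> G -> H
  P2: Q <- J -> M -> V -> H
  P3: Q <- J -> M -> G <- V -> H
  P4: Q <- J -> M -> G -> H
  P5: Q <- J -> M -> F -> H
  P6: Q <- J -> M -> H
  P7: Q <- J -> H
The empty set is not sufficient: P1 (Q <- J -> M -> V -> G -> H) has no collider blocking it and no conditioned non-collider, so it is open.
Try {J}:
  P1: blocked at fork node J ∈ conditioning set.
  P2: blocked at fork node J ∈ conditioning set.
  P3: blocked at fork node J ∈ conditioning set.
  P4: blocked at fork node J ∈ conditioning set.
  P5: blocked at fork node J ∈ conditioning set.
  P6: blocked at fork node J ∈ conditioning set.
  P7: blocked at fork node J ∈ conditioning set.
{J} contains no descendant of Q and blocks every backdoor path.
No other singleton works — e.g. {M} leaves P7 open — so {J} is the unique smallest valid adjustment set.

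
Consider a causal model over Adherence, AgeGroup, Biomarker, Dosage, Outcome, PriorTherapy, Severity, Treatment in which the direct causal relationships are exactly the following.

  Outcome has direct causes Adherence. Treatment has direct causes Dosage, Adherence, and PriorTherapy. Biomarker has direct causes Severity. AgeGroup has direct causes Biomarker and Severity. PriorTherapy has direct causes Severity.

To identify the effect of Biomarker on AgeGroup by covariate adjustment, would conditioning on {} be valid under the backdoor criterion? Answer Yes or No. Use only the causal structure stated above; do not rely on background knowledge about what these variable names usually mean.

No

Backdoor paths from Biomarker to AgeGroup (paths whose first edge points into Biomarker):
  P1: Biomarker <- Severity -> AgeGroup
Condition 1 (no descendant of Biomarker in the set): holds — descendants of Biomarker are {AgeGroup}; none are in {}.
Condition 2 (every backdoor path blocked by {}):
  P1: open — no interior node is in the conditioning set.
{} does not satisfy the backdoor criterion.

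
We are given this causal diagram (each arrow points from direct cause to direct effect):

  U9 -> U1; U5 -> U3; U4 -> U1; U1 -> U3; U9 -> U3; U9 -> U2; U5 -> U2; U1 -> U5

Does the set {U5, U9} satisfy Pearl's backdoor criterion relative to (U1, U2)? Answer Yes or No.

No

Backdoor paths from U1 to U2 (paths whose first edge points into U1):
  P1: U1 <- U9 -> U2
  P2: U1 <- U9 -> U3 <- U5 -> U2
Condition 1 (no descendant of U1 in the set): FAILS — U5 is a descendant of U1.
Condition 2 (every backdoor path blocked by {U5, U9}):
  P1: blocked at fork node U9 ∈ conditioning set.
  P2: blocked at fork node U9 ∈ conditioning set.
{U5, U9} does not satisfy the backdoor criterion.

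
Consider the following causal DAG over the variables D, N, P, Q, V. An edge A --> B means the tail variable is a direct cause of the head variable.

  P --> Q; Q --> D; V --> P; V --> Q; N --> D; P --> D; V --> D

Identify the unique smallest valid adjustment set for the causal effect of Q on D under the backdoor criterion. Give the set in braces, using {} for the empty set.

{P, V}

Variables eligible for adjustment (non-descendants of Q, excluding Q and D): {N, P, V}.
Backdoor paths from Q to D:
  P1: Q <- V -> P -> D
  P2: Q <- V -> D
  P3: Q <- P <- V -> D
  P4: Q <- P -> D
The empty set is not sufficient: P1 (Q <- V -> P -> D) has no collider blocking it and no conditioned non-collider, so it is open.
Try {P, V}:
  P1: blocked at fork node V ∈ conditioning set.
  P2: blocked at fork node V ∈ conditioning set.
  P3: blocked at chain node P ∈ conditioning set.
  P4: blocked at fork node P ∈ conditioning set.
{P, V} contains no descendant of Q and blocks every backdoor path.
Every element of {P, V} is needed (dropping P leaves P4 open; dropping V leaves P2 open), so no proper subset is valid.
Among all size-2 subsets of the eligible variables, only {P, V} blocks every backdoor path, so it is the unique smallest valid adjustment set.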